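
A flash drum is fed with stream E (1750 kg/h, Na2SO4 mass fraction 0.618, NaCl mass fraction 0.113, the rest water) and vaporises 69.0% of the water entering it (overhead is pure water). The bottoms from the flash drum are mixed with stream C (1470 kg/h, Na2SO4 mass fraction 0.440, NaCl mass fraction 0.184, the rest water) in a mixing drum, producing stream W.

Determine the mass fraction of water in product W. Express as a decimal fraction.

Vapour removed = 0.690×0.269×1750 = 324.82 kg/h; concentrate = 1425.2 kg/h.
water reaching the mixer = 145.93 (from concentrate) + 1470×0.376 = 698.65 kg/h.
Product flow = 1425.2 + 1470 = 2895.2 kg/h; water fraction = 0.241.

0.241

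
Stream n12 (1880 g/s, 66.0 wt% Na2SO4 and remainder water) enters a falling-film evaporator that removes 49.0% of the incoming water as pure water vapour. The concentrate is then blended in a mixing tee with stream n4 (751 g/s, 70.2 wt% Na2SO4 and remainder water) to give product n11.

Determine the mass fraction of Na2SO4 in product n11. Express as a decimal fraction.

Vapour removed = 0.490×0.340×1880 = 313.21 g/s; concentrate = 1566.8 g/s.
Na2SO4 reaching the mixer = 1240.8 (from concentrate) + 751×0.702 = 1768 g/s.
Product flow = 1566.8 + 751 = 2317.8 g/s; Na2SO4 fraction = 0.763.

0.763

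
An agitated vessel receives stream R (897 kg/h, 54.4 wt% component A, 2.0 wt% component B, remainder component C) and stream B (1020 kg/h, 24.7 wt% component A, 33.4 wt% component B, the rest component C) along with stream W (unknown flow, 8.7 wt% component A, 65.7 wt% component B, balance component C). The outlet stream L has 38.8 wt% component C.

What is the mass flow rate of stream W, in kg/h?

565.7 kg/h

Let W be the unknown flow. Total out = 1917 + W.
component C balance: 818.47 + 0.256·W = 0.388·(1917 + W)
(0.256 − 0.388)·W = 0.388×1917 − 818.47 = -74.676
W = -74.676 / -0.132 = 565.73 kg/h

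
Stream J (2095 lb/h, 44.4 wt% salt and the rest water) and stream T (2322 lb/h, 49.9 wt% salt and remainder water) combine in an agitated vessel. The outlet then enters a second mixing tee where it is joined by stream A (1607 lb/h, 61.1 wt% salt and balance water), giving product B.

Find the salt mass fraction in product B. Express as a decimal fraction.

0.510

Overall, product flow = 6024 lb/h.
salt in = 2095×0.444 + 2322×0.499 + 1607×0.611 = 3070.7 lb/h.
salt fraction in B = 0.510.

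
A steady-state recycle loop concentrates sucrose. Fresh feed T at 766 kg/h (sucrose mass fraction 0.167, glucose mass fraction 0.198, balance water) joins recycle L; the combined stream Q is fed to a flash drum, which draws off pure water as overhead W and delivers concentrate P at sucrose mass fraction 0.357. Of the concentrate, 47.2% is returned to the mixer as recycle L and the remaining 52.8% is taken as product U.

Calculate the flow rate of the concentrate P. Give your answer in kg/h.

Overall sucrose balance (none leaves overhead): sucrose in fresh feed = sucrose in product, i.e. 766×0.167 = (1−0.472)·P·0.357.
P = 127.92/(0.357×0.528) = 678.65 kg/h.

678.6 kg/h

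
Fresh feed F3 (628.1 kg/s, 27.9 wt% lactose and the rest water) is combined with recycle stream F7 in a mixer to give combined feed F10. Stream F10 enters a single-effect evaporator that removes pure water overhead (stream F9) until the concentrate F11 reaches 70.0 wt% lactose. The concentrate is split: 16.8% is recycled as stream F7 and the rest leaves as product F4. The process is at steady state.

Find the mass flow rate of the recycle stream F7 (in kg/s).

50.55 kg/s

Overall lactose balance (none leaves overhead): lactose in fresh feed = lactose in product, i.e. 628.1×0.279 = (1−0.168)·F11·0.700.
F11 = 175.24/(0.700×0.832) = 300.89 kg/s.
Recycle F7 = 0.168×300.89 = 50.55 kg/s.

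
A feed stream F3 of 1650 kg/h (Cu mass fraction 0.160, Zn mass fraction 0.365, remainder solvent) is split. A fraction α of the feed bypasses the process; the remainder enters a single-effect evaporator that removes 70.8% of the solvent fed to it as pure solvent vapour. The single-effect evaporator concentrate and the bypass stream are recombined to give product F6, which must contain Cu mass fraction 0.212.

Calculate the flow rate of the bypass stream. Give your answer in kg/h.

All 1650×0.160 = 264 kg/h of Cu reaches F6, so F6 = 264/0.212 = 1245.3 kg/h and vapour = 404.72 kg/h.
The evaporator receives (1−α)·1650 of feed at 0.475 solvent and removes 0.708 of that solvent:
0.708×0.475×(1−α)×1650 = 404.72
(1−α) = 404.72/554.89 = 0.7294;  α = 0.2706.
Bypass flow = 0.2706×1650 = 446.56 kg/h.

446.6 kg/h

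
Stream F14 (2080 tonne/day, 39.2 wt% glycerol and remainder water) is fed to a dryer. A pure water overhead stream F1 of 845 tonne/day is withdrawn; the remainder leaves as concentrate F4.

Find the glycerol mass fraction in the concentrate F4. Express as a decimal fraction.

glycerol is not removed: 2080×0.392 = 815.36 tonne/day of glycerol enters F4.
Concentrate = 2080 − 845 = 1235 tonne/day.
Mass fraction = 815.36/1235 = 0.660.

0.660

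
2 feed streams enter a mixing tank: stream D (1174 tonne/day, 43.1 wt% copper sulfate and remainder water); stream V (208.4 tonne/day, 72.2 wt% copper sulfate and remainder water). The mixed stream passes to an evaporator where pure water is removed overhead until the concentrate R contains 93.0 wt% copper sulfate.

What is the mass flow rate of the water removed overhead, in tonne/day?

copper sulfate entering = 1174×0.431 + 208.4×0.722 = 656.46 tonne/day.
All copper sulfate reports to R, so R = 656.46/0.930 = 705.87 tonne/day.
Total feed = 1382.4 tonne/day; overhead = 1382.4 − 705.87 = 676.53 tonne/day.

676.5 tonne/day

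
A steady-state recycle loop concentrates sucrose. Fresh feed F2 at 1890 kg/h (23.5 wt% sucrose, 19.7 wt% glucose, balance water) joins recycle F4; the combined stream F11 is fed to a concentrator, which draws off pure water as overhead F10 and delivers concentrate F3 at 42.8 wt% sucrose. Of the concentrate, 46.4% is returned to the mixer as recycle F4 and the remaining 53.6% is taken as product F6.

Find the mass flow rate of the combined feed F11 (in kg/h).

2788 kg/h

Overall sucrose balance (none leaves overhead): sucrose in fresh feed = sucrose in product, i.e. 1890×0.235 = (1−0.464)·F3·0.428.
F3 = 444.15/(0.428×0.536) = 1936.1 kg/h.
Recycle F4 = 0.464×1936.1 = 898.34 kg/h.
Combined feed F11 = 1890 + 898.34 = 2788.3 kg/h.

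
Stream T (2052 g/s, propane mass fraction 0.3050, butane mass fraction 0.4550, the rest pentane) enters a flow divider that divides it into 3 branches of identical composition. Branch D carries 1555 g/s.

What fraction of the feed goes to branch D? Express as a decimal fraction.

Fraction to D = 1555/2052 = 0.7578.

0.758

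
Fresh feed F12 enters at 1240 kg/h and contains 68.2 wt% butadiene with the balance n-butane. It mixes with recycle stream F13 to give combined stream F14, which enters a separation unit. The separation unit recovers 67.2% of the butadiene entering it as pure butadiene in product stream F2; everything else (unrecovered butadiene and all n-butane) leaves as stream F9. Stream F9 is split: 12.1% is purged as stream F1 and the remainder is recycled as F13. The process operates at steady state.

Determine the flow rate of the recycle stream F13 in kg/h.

3207 kg/h

n-butane enters only via F12 and leaves only via the purge: 1240×0.318 = 0.121×(n-butane in F9), and the separation unit passes all n-butane, so n-butane in F14 = n-butane in F9 = 3258.8 kg/h.
butadiene in F14: m_A = 1240×0.682 + (1−0.121)·(1−0.672)·m_A, so m_A = 845.68/0.7117 = 1188.3 kg/h.
F9 = (1−0.672)×1188.3 + 3258.8 = 3648.6 kg/h.
Recycle F13 = (1−0.121)×3648.6 = 3207.1 kg/h.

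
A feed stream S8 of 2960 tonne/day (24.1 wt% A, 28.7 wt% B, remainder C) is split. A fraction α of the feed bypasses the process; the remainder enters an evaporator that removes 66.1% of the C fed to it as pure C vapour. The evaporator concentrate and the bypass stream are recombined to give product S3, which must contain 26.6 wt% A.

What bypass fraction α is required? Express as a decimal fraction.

0.699

All 2960×0.241 = 713.36 tonne/day of A reaches S3, so S3 = 713.36/0.266 = 2681.8 tonne/day and vapour = 278.2 tonne/day.
The evaporator receives (1−α)·2960 of feed at 0.472 C and removes 0.661 of that C:
0.661×0.472×(1−α)×2960 = 278.2
(1−α) = 278.2/923.5 = 0.3012;  α = 0.6988.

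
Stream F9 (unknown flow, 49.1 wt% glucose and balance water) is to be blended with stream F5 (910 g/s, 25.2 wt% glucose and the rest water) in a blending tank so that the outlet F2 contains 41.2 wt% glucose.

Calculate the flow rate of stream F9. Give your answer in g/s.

Let F9 be the unknown flow. Total out = 910 + F9.
glucose balance: 229.32 + 0.491·F9 = 0.412·(910 + F9)
(0.491 − 0.412)·F9 = 0.412×910 − 229.32 = 145.6
F9 = 145.6 / 0.079 = 1843 g/s

1843 g/s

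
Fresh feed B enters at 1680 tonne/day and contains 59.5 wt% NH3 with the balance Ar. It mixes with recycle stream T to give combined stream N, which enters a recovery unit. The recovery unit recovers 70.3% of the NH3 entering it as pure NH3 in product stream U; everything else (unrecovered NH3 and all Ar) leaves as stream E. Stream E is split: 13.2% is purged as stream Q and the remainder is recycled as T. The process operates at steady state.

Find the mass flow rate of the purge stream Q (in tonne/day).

733.2 tonne/day

Ar enters only via B and leaves only via the purge: 1680×0.405 = 0.132×(Ar in E), and the recovery unit passes all Ar, so Ar in N = Ar in E = 5154.5 tonne/day.
NH3 in N: m_A = 1680×0.595 + (1−0.132)·(1−0.703)·m_A, so m_A = 999.6/0.7422 = 1346.8 tonne/day.
E = (1−0.703)×1346.8 + 5154.5 = 5554.5 tonne/day.
Purge Q = 0.132×5554.5 = 733.2 tonne/day.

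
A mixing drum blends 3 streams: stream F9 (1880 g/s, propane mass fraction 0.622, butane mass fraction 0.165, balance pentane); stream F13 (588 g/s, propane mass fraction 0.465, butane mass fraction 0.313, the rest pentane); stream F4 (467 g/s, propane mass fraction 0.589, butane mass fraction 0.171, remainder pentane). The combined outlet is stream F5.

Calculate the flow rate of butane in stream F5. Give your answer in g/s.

butane out = butane in = 1880×0.165 + 588×0.313 + 467×0.171 = 574.1 g/s.

574.1 g/s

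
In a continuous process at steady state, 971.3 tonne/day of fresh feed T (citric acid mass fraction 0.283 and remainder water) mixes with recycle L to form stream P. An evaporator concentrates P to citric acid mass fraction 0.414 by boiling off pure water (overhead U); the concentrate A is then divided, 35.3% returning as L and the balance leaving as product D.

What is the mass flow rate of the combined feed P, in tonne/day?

1334 tonne/day

Overall citric acid balance (none leaves overhead): citric acid in fresh feed = citric acid in product, i.e. 971.3×0.283 = (1−0.353)·A·0.414.
A = 274.88/(0.414×0.647) = 1026.2 tonne/day.
Recycle L = 0.353×1026.2 = 362.25 tonne/day.
Combined feed P = 971.3 + 362.25 = 1333.6 tonne/day.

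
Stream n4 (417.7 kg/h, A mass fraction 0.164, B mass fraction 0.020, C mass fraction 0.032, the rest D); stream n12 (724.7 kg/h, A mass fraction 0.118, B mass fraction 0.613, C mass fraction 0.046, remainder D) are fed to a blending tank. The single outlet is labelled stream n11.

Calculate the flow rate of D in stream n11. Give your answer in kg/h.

489.1 kg/h

D out = D in = 417.7×0.784 + 724.7×0.223 = 489.08 kg/h.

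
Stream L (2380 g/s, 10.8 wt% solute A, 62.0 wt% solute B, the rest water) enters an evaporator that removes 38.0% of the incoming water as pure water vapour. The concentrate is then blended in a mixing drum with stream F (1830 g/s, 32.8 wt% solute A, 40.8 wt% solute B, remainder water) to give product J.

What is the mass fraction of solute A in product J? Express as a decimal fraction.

Vapour removed = 0.380×0.272×2380 = 246 g/s; concentrate = 2134 g/s.
solute A reaching the mixer = 257.04 (from concentrate) + 1830×0.328 = 857.28 g/s.
Product flow = 2134 + 1830 = 3964 g/s; solute A fraction = 0.2163.

0.2163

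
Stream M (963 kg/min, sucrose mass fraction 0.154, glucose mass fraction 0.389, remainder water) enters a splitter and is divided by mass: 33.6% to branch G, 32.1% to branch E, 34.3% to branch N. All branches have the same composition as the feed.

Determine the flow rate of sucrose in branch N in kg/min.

Branch N total = 0.343×963 = 330.31 kg/min.
sucrose in N = 0.154×330.31 = 50.868 kg/min.

50.87 kg/min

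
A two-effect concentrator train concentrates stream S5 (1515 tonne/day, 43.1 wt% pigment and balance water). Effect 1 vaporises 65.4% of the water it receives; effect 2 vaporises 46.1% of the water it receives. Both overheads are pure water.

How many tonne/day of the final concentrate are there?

813.7 tonne/day

water in feed = 1515×0.569 = 862.03 tonne/day.
After stage 1: water left = (1−0.654)×862.03 = 298.26; stream total = 951.23 tonne/day.
After stage 2: water left = (1−0.461)×298.26 = 160.76; final concentrate = 813.73 tonne/day.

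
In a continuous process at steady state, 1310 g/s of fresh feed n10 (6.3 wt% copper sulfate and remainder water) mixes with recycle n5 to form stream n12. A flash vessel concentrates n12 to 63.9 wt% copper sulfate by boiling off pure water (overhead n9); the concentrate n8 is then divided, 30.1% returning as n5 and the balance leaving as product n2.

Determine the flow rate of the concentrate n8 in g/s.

Overall copper sulfate balance (none leaves overhead): copper sulfate in fresh feed = copper sulfate in product, i.e. 1310×0.063 = (1−0.301)·n8·0.639.
n8 = 82.53/(0.639×0.699) = 184.77 g/s.

184.8 g/s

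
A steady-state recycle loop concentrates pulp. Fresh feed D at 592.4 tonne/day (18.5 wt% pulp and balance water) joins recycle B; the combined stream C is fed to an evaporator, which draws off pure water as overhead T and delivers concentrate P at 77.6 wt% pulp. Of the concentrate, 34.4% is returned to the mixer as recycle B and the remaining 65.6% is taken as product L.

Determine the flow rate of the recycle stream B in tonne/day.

74.06 tonne/day

Overall pulp balance (none leaves overhead): pulp in fresh feed = pulp in product, i.e. 592.4×0.185 = (1−0.344)·P·0.776.
P = 109.59/(0.776×0.656) = 215.29 tonne/day.
Recycle B = 0.344×215.29 = 74.059 tonne/day.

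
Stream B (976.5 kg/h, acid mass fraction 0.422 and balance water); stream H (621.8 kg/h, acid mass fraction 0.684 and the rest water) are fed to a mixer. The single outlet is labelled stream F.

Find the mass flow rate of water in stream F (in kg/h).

water out = water in = 976.5×0.578 + 621.8×0.316 = 760.91 kg/h.

760.9 kg/h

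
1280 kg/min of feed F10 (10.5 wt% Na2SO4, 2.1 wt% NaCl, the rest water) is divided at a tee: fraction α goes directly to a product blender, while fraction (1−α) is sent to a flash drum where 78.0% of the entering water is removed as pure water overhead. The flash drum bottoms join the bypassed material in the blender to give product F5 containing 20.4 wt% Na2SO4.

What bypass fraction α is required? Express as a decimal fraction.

All 1280×0.105 = 134.4 kg/min of Na2SO4 reaches F5, so F5 = 134.4/0.204 = 658.82 kg/min and vapour = 621.18 kg/min.
The evaporator receives (1−α)·1280 of feed at 0.874 water and removes 0.780 of that water:
0.780×0.874×(1−α)×1280 = 621.18
(1−α) = 621.18/872.6 = 0.7119;  α = 0.2881.

0.288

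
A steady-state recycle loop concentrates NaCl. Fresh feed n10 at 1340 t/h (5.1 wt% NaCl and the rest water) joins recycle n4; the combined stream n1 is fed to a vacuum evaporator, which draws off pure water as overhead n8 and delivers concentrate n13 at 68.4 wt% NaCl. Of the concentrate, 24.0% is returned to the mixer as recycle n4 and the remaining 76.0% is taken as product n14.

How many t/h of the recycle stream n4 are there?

Overall NaCl balance (none leaves overhead): NaCl in fresh feed = NaCl in product, i.e. 1340×0.051 = (1−0.240)·n13·0.684.
n13 = 68.34/(0.684×0.760) = 131.46 t/h.
Recycle n4 = 0.240×131.46 = 31.551 t/h.

31.55 t/h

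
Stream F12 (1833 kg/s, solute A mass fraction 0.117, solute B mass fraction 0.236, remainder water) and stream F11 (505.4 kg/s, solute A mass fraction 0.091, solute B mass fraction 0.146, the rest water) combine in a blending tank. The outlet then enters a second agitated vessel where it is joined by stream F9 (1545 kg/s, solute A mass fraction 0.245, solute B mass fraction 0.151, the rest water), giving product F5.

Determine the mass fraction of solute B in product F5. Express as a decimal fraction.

0.190

Overall, product flow = 3883.4 kg/s.
solute B in = 1833×0.236 + 505.4×0.146 + 1545×0.151 = 739.67 kg/s.
solute B fraction in F5 = 0.190.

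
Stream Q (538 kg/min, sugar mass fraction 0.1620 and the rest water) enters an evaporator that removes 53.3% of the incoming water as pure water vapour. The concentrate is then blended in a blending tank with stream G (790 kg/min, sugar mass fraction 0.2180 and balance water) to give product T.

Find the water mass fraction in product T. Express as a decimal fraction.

0.7615

Vapour removed = 0.533×0.838×538 = 240.3 kg/min; concentrate = 297.7 kg/min.
water reaching the mixer = 210.54 (from concentrate) + 790×0.782 = 828.32 kg/min.
Product flow = 297.7 + 790 = 1087.7 kg/min; water fraction = 0.7615.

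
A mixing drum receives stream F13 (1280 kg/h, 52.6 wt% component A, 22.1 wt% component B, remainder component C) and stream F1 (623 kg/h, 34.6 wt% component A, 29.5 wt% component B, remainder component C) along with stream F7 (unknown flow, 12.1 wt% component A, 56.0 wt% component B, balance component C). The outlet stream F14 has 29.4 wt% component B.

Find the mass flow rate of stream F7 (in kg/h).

348.9 kg/h

Let F7 be the unknown flow. Total out = 1903 + F7.
component B balance: 466.66 + 0.560·F7 = 0.294·(1903 + F7)
(0.560 − 0.294)·F7 = 0.294×1903 − 466.66 = 92.817
F7 = 92.817 / 0.266 = 348.94 kg/h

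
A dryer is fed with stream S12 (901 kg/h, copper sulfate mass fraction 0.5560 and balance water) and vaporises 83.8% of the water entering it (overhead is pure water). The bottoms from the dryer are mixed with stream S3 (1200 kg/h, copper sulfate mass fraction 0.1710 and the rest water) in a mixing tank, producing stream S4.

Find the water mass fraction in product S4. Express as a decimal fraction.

Vapour removed = 0.838×0.444×901 = 335.24 kg/h; concentrate = 565.76 kg/h.
water reaching the mixer = 64.807 (from concentrate) + 1200×0.829 = 1059.6 kg/h.
Product flow = 565.76 + 1200 = 1765.8 kg/h; water fraction = 0.6001.

0.6001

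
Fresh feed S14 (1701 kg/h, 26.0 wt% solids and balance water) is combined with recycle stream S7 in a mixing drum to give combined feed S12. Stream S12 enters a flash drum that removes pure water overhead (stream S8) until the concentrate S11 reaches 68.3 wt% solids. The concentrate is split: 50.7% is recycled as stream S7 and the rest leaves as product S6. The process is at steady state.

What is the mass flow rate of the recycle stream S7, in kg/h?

Overall solids balance (none leaves overhead): solids in fresh feed = solids in product, i.e. 1701×0.260 = (1−0.507)·S11·0.683.
S11 = 442.26/(0.683×0.493) = 1313.4 kg/h.
Recycle S7 = 0.507×1313.4 = 665.91 kg/h.

665.9 kg/h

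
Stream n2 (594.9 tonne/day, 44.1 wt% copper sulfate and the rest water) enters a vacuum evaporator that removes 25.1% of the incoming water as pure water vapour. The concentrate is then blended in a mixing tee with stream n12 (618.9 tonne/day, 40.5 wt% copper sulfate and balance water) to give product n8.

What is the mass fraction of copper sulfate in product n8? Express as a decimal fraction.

Vapour removed = 0.251×0.559×594.9 = 83.47 tonne/day; concentrate = 511.43 tonne/day.
copper sulfate reaching the mixer = 262.35 (from concentrate) + 618.9×0.405 = 513.01 tonne/day.
Product flow = 511.43 + 618.9 = 1130.3 tonne/day; copper sulfate fraction = 0.454.

0.454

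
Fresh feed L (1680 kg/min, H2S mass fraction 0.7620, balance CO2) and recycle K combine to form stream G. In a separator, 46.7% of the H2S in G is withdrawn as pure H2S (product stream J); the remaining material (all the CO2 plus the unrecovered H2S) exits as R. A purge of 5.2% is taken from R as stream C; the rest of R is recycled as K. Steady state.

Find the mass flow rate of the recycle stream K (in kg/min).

8597 kg/min

CO2 enters only via L and leaves only via the purge: 1680×0.238 = 0.052×(CO2 in R), and the separator passes all CO2, so CO2 in G = CO2 in R = 7689.2 kg/min.
H2S in G: m_A = 1680×0.762 + (1−0.052)·(1−0.467)·m_A, so m_A = 1280.2/0.4947 = 2587.7 kg/min.
R = (1−0.467)×2587.7 + 7689.2 = 9068.5 kg/min.
Recycle K = (1−0.052)×9068.5 = 8596.9 kg/min.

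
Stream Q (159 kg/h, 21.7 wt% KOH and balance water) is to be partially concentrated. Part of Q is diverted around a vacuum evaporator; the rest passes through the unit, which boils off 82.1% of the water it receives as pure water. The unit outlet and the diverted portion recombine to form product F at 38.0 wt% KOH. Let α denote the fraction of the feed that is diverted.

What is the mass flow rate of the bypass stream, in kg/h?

52.9 kg/h

All 159×0.217 = 34.503 kg/h of KOH reaches F, so F = 34.503/0.380 = 90.797 kg/h and vapour = 68.203 kg/h.
The evaporator receives (1−α)·159 of feed at 0.783 water and removes 0.821 of that water:
0.821×0.783×(1−α)×159 = 68.203
(1−α) = 68.203/102.21 = 0.6673;  α = 0.3327.
Bypass flow = 0.3327×159 = 52.905 kg/h.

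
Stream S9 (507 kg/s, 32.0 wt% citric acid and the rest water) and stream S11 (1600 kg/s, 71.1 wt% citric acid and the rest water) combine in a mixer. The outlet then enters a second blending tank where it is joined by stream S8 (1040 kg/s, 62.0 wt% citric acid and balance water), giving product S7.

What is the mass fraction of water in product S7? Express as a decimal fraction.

Overall, product flow = 3147 kg/s.
water in = 507×0.680 + 1600×0.289 + 1040×0.380 = 1202.4 kg/s.
water fraction in S7 = 0.382.

0.382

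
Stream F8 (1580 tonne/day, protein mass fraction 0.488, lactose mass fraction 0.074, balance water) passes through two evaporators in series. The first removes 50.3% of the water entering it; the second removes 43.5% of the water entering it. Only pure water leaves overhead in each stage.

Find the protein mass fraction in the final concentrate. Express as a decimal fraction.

water in feed = 1580×0.438 = 692.04 tonne/day.
After stage 1: water left = (1−0.503)×692.04 = 343.94; stream total = 1231.9 tonne/day.
After stage 2: water left = (1−0.435)×343.94 = 194.33; final concentrate = 1082.3 tonne/day.
protein fraction = 771.04/1082.3 = 0.712.

0.712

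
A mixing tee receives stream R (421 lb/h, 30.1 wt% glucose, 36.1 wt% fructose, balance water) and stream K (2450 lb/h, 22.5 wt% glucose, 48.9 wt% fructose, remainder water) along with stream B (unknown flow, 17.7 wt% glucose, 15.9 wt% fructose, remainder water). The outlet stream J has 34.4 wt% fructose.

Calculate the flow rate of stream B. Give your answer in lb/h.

Let B be the unknown flow. Total out = 2871 + B.
fructose balance: 1350 + 0.159·B = 0.344·(2871 + B)
(0.159 − 0.344)·B = 0.344×2871 − 1350 = -362.41
B = -362.41 / -0.185 = 1959 lb/h

1959 lb/h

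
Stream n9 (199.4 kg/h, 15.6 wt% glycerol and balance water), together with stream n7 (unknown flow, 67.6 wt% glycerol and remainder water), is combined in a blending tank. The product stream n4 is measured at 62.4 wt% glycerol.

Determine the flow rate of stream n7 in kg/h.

1795 kg/h

Let n7 be the unknown flow. Total out = 199.4 + n7.
glycerol balance: 31.106 + 0.676·n7 = 0.624·(199.4 + n7)
(0.676 − 0.624)·n7 = 0.624×199.4 − 31.106 = 93.319
n7 = 93.319 / 0.052 = 1794.6 kg/h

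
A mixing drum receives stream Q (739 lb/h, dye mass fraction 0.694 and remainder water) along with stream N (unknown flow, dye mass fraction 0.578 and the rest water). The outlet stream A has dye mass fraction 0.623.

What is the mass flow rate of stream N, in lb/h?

Let N be the unknown flow. Total out = 739 + N.
dye balance: 512.87 + 0.578·N = 0.623·(739 + N)
(0.578 − 0.623)·N = 0.623×739 − 512.87 = -52.469
N = -52.469 / -0.045 = 1166 lb/h

1166 lb/h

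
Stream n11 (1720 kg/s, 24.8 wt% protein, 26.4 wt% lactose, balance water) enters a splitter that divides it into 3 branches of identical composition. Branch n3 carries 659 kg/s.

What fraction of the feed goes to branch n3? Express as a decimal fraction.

Fraction to n3 = 659/1720 = 0.3831.

0.383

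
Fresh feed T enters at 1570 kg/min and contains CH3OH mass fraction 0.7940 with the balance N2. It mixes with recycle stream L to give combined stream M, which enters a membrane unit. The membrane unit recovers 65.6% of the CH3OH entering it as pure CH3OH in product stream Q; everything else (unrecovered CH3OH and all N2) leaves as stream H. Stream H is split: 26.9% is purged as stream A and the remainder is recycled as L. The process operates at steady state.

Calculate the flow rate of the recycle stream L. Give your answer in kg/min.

N2 enters only via T and leaves only via the purge: 1570×0.206 = 0.269×(N2 in H), and the membrane unit passes all N2, so N2 in M = N2 in H = 1202.3 kg/min.
CH3OH in M: m_A = 1570×0.794 + (1−0.269)·(1−0.656)·m_A, so m_A = 1246.6/0.7485 = 1665.4 kg/min.
H = (1−0.656)×1665.4 + 1202.3 = 1775.2 kg/min.
Recycle L = (1−0.269)×1775.2 = 1297.7 kg/min.

1298 kg/min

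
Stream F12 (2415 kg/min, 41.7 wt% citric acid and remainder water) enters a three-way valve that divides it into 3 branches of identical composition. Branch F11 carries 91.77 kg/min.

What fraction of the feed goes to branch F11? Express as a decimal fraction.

Fraction to F11 = 91.77/2415 = 0.0380.

0.038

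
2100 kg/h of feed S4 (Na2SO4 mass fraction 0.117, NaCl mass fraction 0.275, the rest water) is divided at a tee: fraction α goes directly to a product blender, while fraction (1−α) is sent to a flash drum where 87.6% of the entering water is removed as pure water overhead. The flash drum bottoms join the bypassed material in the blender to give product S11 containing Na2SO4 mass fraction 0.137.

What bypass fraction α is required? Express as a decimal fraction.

0.726

All 2100×0.117 = 245.7 kg/h of Na2SO4 reaches S11, so S11 = 245.7/0.137 = 1793.4 kg/h and vapour = 306.57 kg/h.
The evaporator receives (1−α)·2100 of feed at 0.608 water and removes 0.876 of that water:
0.876×0.608×(1−α)×2100 = 306.57
(1−α) = 306.57/1118.5 = 0.2741;  α = 0.7259.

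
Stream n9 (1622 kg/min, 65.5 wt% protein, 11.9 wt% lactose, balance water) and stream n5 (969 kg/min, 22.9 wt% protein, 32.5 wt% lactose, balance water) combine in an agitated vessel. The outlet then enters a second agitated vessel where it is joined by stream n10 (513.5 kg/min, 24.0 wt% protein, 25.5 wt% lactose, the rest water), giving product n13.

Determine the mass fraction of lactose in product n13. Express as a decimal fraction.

Overall, product flow = 3104.5 kg/min.
lactose in = 1622×0.119 + 969×0.325 + 513.5×0.255 = 638.89 kg/min.
lactose fraction in n13 = 0.2058.

0.2058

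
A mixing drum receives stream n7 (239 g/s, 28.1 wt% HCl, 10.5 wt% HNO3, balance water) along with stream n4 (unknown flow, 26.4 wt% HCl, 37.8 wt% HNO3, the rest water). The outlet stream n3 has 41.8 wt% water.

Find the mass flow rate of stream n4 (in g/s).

780.7 g/s

Let n4 be the unknown flow. Total out = 239 + n4.
water balance: 146.75 + 0.358·n4 = 0.418·(239 + n4)
(0.358 − 0.418)·n4 = 0.418×239 − 146.75 = -46.844
n4 = -46.844 / -0.060 = 780.73 g/s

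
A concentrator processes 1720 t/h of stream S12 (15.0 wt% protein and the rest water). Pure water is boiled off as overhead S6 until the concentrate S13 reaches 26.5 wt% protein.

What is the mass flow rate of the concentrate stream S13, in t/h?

973.6 t/h

protein is conserved: 1720×0.150 = 258 t/h all reports to the concentrate.
Concentrate = 258/(target fraction) = 973.58 t/h.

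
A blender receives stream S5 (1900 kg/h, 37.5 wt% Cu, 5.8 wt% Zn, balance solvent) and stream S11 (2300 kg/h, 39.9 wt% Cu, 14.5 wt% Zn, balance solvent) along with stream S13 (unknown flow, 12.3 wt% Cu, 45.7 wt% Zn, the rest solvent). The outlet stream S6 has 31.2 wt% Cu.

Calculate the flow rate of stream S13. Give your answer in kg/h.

Let S13 be the unknown flow. Total out = 4200 + S13.
Cu balance: 1630.2 + 0.123·S13 = 0.312·(4200 + S13)
(0.123 − 0.312)·S13 = 0.312×4200 − 1630.2 = -319.8
S13 = -319.8 / -0.189 = 1692.1 kg/h

1692 kg/h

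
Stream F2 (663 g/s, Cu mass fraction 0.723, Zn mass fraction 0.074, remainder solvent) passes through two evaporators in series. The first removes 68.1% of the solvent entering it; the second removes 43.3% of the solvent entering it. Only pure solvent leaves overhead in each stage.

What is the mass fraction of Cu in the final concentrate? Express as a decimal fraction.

0.867

solvent in feed = 663×0.203 = 134.59 g/s.
After stage 1: solvent left = (1−0.681)×134.59 = 42.934; stream total = 571.34 g/s.
After stage 2: solvent left = (1−0.433)×42.934 = 24.344; final concentrate = 552.75 g/s.
Cu fraction = 479.35/552.75 = 0.867.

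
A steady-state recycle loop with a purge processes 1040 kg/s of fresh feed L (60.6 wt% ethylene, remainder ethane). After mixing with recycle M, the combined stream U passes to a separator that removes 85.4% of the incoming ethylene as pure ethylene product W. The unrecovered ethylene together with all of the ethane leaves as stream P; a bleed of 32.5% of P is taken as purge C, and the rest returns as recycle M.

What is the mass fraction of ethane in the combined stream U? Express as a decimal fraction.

0.6433

ethane enters only via L and leaves only via the purge: 1040×0.394 = 0.325×(ethane in P), and the separator passes all ethane, so ethane in U = ethane in P = 1260.8 kg/s.
ethylene in U: m_A = 1040×0.606 + (1−0.325)·(1−0.854)·m_A, so m_A = 630.24/0.9014 = 699.14 kg/s.
U = 699.14 + 1260.8 = 1959.9 kg/s.
ethane fraction in U = 1260.8/1959.9 = 0.6433.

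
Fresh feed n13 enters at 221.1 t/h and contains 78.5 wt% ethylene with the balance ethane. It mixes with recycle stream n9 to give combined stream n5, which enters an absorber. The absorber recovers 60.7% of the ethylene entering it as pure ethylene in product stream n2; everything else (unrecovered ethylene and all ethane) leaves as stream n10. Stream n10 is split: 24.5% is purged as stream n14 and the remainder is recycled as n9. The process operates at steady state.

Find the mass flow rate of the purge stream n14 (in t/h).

71.3 t/h

ethane enters only via n13 and leaves only via the purge: 221.1×0.215 = 0.245×(ethane in n10), and the absorber passes all ethane, so ethane in n5 = ethane in n10 = 194.03 t/h.
ethylene in n5: m_A = 221.1×0.785 + (1−0.245)·(1−0.607)·m_A, so m_A = 173.56/0.7033 = 246.79 t/h.
n10 = (1−0.607)×246.79 + 194.03 = 291.01 t/h.
Purge n14 = 0.245×291.01 = 71.299 t/h.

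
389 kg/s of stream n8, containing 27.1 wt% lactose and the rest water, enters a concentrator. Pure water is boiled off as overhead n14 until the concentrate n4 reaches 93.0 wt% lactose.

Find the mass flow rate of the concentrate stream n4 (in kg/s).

113.4 kg/s

lactose is conserved: 389×0.271 = 105.42 kg/s all reports to the concentrate.
Concentrate = 105.42/(target fraction) = 113.35 kg/s.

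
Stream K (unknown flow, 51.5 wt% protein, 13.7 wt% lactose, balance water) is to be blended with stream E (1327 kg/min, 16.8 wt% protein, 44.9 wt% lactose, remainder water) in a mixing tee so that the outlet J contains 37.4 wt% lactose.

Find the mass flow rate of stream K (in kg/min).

419.9 kg/min

Let K be the unknown flow. Total out = 1327 + K.
lactose balance: 595.82 + 0.137·K = 0.374·(1327 + K)
(0.137 − 0.374)·K = 0.374×1327 − 595.82 = -99.525
K = -99.525 / -0.237 = 419.94 kg/min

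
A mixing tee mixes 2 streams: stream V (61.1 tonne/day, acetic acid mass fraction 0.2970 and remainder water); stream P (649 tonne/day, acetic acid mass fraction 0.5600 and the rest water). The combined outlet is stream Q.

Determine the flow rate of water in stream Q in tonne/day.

328.5 tonne/day

water out = water in = 61.1×0.703 + 649×0.440 = 328.51 tonne/day.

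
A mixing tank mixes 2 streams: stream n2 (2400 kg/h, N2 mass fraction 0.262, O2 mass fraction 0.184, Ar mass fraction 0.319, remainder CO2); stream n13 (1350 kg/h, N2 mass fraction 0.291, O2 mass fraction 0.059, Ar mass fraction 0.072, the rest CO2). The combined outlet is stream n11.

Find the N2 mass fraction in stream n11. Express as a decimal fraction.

Total flow out = 2400 + 1350 = 3750 kg/h.
N2 in = 2400×0.262 + 1350×0.291 = 1021.7 kg/h.
N2 mass fraction in n11 = 1021.7/3750 = 0.272.

0.272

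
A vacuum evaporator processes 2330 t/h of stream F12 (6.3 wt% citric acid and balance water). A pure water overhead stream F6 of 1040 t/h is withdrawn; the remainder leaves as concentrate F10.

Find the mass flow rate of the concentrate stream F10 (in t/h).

Concentrate = 2330 − 1040 = 1290 t/h.

1290 t/h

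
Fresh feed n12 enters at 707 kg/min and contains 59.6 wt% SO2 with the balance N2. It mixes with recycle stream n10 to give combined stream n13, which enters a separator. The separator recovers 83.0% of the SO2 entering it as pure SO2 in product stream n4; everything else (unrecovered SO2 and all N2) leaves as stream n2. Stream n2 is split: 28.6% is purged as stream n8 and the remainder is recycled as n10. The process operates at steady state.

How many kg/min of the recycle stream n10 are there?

771.3 kg/min

N2 enters only via n12 and leaves only via the purge: 707×0.404 = 0.286×(N2 in n2), and the separator passes all N2, so N2 in n13 = N2 in n2 = 998.7 kg/min.
SO2 in n13: m_A = 707×0.596 + (1−0.286)·(1−0.830)·m_A, so m_A = 421.37/0.8786 = 479.58 kg/min.
n2 = (1−0.830)×479.58 + 998.7 = 1080.2 kg/min.
Recycle n10 = (1−0.286)×1080.2 = 771.28 kg/min.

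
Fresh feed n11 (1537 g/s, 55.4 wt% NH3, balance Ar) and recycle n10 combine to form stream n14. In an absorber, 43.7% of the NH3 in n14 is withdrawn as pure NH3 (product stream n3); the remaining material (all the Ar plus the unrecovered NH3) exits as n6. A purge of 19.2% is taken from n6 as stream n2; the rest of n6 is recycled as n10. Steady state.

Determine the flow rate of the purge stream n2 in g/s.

Ar enters only via n11 and leaves only via the purge: 1537×0.446 = 0.192×(Ar in n6), and the absorber passes all Ar, so Ar in n14 = Ar in n6 = 3570.3 g/s.
NH3 in n14: m_A = 1537×0.554 + (1−0.192)·(1−0.437)·m_A, so m_A = 851.5/0.5451 = 1562.1 g/s.
n6 = (1−0.437)×1562.1 + 3570.3 = 4449.8 g/s.
Purge n2 = 0.192×4449.8 = 854.36 g/s.

854.4 g/s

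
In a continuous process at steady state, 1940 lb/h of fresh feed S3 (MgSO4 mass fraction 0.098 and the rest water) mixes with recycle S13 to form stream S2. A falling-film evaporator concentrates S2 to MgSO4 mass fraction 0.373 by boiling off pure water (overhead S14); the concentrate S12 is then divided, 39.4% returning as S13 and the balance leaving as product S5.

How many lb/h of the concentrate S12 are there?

Overall MgSO4 balance (none leaves overhead): MgSO4 in fresh feed = MgSO4 in product, i.e. 1940×0.098 = (1−0.394)·S12·0.373.
S12 = 190.12/(0.373×0.606) = 841.1 lb/h.

841.1 lb/h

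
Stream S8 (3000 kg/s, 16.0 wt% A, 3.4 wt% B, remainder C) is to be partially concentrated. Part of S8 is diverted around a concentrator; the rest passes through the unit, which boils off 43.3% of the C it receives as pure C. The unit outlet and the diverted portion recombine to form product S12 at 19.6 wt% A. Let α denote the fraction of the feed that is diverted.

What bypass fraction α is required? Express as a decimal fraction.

All 3000×0.160 = 480 kg/s of A reaches S12, so S12 = 480/0.196 = 2449 kg/s and vapour = 551.02 kg/s.
The evaporator receives (1−α)·3000 of feed at 0.806 C and removes 0.433 of that C:
0.433×0.806×(1−α)×3000 = 551.02
(1−α) = 551.02/1047 = 0.5263;  α = 0.4737.

0.474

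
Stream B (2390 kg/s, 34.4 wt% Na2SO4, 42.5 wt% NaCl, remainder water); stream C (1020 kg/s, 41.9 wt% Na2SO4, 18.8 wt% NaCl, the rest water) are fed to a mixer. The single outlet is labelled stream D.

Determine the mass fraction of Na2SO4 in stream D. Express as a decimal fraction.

0.366

Total flow out = 2390 + 1020 = 3410 kg/s.
Na2SO4 in = 2390×0.344 + 1020×0.419 = 1249.5 kg/s.
Na2SO4 mass fraction in D = 1249.5/3410 = 0.366.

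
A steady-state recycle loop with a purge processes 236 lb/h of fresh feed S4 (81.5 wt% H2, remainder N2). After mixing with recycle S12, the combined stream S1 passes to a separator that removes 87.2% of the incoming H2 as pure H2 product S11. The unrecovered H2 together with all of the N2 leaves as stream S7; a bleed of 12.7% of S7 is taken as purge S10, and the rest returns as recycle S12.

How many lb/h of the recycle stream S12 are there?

324.3 lb/h

N2 enters only via S4 and leaves only via the purge: 236×0.185 = 0.127×(N2 in S7), and the separator passes all N2, so N2 in S1 = N2 in S7 = 343.78 lb/h.
H2 in S1: m_A = 236×0.815 + (1−0.127)·(1−0.872)·m_A, so m_A = 192.34/0.8883 = 216.54 lb/h.
S7 = (1−0.872)×216.54 + 343.78 = 371.5 lb/h.
Recycle S12 = (1−0.127)×371.5 = 324.32 lb/h.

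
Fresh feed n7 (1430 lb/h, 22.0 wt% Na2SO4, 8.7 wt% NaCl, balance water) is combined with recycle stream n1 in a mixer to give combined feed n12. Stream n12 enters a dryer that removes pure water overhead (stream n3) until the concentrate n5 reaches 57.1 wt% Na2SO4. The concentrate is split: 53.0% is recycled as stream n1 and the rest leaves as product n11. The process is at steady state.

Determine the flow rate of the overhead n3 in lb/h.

Overall Na2SO4 balance (none leaves overhead): Na2SO4 in fresh feed = Na2SO4 in product, i.e. 1430×0.220 = (1−0.530)·n5·0.571.
n5 = 314.6/(0.571×0.470) = 1172.3 lb/h.
Recycle n1 = 0.530×1172.3 = 621.3 lb/h.
Combined feed n12 = 1430 + 621.3 = 2051.3 lb/h.
Overhead n3 = n12 − n5 = 2051.3 − 1172.3 = 879.04 lb/h.

879 lb/h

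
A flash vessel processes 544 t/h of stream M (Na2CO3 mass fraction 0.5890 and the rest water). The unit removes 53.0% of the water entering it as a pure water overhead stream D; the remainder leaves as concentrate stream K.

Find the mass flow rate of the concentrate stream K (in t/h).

425.5 t/h

water entering = 544×0.411 = 223.58 t/h; overhead removed = 0.530×223.58 = 118.5 t/h.
Concentrate = 544 − 118.5 = 425.5 t/h.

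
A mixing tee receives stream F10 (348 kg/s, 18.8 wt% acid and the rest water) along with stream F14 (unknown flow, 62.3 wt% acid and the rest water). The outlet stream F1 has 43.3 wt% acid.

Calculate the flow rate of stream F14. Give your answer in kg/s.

Let F14 be the unknown flow. Total out = 348 + F14.
acid balance: 65.424 + 0.623·F14 = 0.433·(348 + F14)
(0.623 − 0.433)·F14 = 0.433×348 − 65.424 = 85.26
F14 = 85.26 / 0.190 = 448.74 kg/s

448.7 kg/s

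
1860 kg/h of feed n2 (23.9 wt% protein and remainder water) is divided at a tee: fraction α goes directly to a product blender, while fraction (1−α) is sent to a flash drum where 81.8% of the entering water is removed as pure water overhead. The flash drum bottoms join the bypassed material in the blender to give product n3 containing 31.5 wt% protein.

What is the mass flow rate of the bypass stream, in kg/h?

All 1860×0.239 = 444.54 kg/h of protein reaches n3, so n3 = 444.54/0.315 = 1411.2 kg/h and vapour = 448.76 kg/h.
The evaporator receives (1−α)·1860 of feed at 0.761 water and removes 0.818 of that water:
0.818×0.761×(1−α)×1860 = 448.76
(1−α) = 448.76/1157.8 = 0.3876;  α = 0.6124.
Bypass flow = 0.6124×1860 = 1139.1 kg/h.

1139 kg/h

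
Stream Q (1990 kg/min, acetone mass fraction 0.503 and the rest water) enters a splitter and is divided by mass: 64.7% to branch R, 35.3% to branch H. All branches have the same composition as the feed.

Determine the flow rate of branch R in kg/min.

Branch R flow = 0.647×1990 = 1287.5 kg/min.

1288 kg/min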